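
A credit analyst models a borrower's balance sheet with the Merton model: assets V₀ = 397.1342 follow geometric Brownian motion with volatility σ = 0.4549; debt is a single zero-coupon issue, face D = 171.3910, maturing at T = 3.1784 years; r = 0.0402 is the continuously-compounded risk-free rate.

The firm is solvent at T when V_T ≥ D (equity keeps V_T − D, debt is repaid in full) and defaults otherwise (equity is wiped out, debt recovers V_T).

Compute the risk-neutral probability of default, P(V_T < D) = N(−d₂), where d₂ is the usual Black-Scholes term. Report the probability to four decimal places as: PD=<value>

d₁ = [ln(V₀/D) + (r + σ²/2)T] / (σ√T)
   = [ln(397.1342/171.3910) + (0.0402 + 0.5·0.4549²)·3.1784] / (0.4549·√3.1784)
   = [0.840327 + 0.456631] / 0.810999 = 1.599211
d₂ = d₁ − σ√T = 1.599211 − 0.810999 = 0.788212
risk-neutral PD = N(−d₂) = N(-0.788212) = 0.215286

PD=0.2153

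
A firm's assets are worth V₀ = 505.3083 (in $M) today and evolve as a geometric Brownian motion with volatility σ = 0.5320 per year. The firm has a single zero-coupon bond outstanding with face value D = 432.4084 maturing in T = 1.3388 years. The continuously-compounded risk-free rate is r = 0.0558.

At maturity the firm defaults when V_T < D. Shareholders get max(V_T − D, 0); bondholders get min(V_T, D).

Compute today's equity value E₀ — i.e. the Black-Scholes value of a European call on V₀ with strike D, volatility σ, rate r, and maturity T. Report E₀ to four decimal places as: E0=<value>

d₁ = [ln(V₀/D) + (r + σ²/2)T] / (σ√T)
   = [ln(505.3083/432.4084) + (0.0558 + 0.5·0.5320²)·1.3388] / (0.5320·√1.3388)
   = [0.155798 + 0.264161] / 0.615559 = 0.682241
d₂ = d₁ − σ√T = 0.682241 − 0.615559 = 0.066683
N(d₁) = 0.752457,  N(d₂) = 0.526583,  e^(−rT) = 0.928017
E₀ = V₀·N(d₁) − D·e^(−rT)·N(d₂)
   = 505.3083·0.752457 − 432.4084·0.928017·0.526583 = 168.914249

E0=168.9142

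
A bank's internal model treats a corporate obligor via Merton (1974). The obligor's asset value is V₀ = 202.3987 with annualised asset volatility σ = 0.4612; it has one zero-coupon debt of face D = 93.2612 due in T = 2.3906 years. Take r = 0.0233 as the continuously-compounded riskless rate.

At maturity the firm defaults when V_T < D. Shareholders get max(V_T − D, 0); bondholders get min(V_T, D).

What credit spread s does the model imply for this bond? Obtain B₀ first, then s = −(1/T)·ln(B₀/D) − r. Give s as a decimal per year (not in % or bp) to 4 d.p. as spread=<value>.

spread=0.0270

d₁ = [ln(V₀/D) + (r + σ²/2)T] / (σ√T)
   = [ln(202.3987/93.2612) + (0.0233 + 0.5·0.4612²)·2.3906] / (0.4612·√2.3906)
   = [0.774835 + 0.309948] / 0.713087 = 1.521249
d₂ = d₁ − σ√T = 1.521249 − 0.713087 = 0.808161
N(d₁) = 0.935901,  N(d₂) = 0.790501,  e^(−rT) = 0.945822
E₀ = V₀·N(d₁) − D·e^(−rT)·N(d₂)
   = 202.3987·0.935901 − 93.2612·0.945822·0.790501 = 119.696294
B₀ = V₀ − E₀ = 202.3987 − 119.696294 = 82.702406
spread = −(1/T)·ln(B₀/D) − r = −(1/2.3906)·ln(82.702406/93.2612) − 0.0233 = 0.02696163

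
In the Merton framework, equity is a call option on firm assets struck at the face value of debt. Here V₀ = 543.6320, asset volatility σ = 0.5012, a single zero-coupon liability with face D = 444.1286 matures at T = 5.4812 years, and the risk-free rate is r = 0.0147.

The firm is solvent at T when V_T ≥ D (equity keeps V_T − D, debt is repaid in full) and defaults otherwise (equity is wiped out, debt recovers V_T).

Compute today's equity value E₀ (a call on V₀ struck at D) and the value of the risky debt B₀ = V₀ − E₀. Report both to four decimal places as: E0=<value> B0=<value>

E0=283.3063 B0=260.3257

d₁ = [ln(V₀/D) + (r + σ²/2)T] / (σ√T)
   = [ln(543.6320/444.1286) + (0.0147 + 0.5·0.5012²)·5.4812] / (0.5012·√5.4812)
   = [0.202158 + 0.769016] / 1.173408 = 0.827653
d₂ = d₁ − σ√T = 0.827653 − 1.173408 = -0.345754
N(d₁) = 0.796067,  N(d₂) = 0.364764,  e^(−rT) = 0.922587
E₀ = V₀·N(d₁) − D·e^(−rT)·N(d₂)
   = 543.6320·0.796067 − 444.1286·0.922587·0.364764 = 283.306334
B₀ = V₀ − E₀ = 543.6320 − 283.306334 = 260.325666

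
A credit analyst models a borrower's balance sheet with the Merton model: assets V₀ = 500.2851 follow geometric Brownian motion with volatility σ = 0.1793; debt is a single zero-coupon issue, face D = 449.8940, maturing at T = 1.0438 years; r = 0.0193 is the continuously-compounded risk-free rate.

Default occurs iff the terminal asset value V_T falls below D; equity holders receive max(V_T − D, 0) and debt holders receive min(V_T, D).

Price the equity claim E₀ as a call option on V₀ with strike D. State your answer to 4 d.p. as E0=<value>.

E0=71.8463

d₁ = [ln(V₀/D) + (r + σ²/2)T] / (σ√T)
   = [ln(500.2851/449.8940) + (0.0193 + 0.5·0.1793²)·1.0438] / (0.1793·√1.0438)
   = [0.106166 + 0.036924] / 0.183185 = 0.781123
d₂ = d₁ − σ√T = 0.781123 − 0.183185 = 0.597939
N(d₁) = 0.782635,  N(d₂) = 0.725060,  e^(−rT) = 0.980056
E₀ = V₀·N(d₁) − D·e^(−rT)·N(d₂)
   = 500.2851·0.782635 − 449.8940·0.980056·0.725060 = 71.846337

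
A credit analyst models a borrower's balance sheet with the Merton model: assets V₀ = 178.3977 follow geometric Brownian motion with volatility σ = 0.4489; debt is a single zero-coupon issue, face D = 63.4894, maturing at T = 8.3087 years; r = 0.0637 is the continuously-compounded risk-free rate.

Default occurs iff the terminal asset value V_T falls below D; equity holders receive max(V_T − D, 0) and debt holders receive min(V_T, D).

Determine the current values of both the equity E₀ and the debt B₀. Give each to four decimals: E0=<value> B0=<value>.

E0=146.0747 B0=32.3230

d₁ = [ln(V₀/D) + (r + σ²/2)T] / (σ√T)
   = [ln(178.3977/63.4894) + (0.0637 + 0.5·0.4489²)·8.3087] / (0.4489·√8.3087)
   = [1.033142 + 1.366412] / 1.293946 = 1.854447
d₂ = d₁ − σ√T = 1.854447 − 1.293946 = 0.560501
N(d₁) = 0.968162,  N(d₂) = 0.712431,  e^(−rT) = 0.589038
E₀ = V₀·N(d₁) − D·e^(−rT)·N(d₂)
   = 178.3977·0.968162 − 63.4894·0.589038·0.712431 = 146.074668
B₀ = V₀ − E₀ = 178.3977 − 146.074668 = 32.323032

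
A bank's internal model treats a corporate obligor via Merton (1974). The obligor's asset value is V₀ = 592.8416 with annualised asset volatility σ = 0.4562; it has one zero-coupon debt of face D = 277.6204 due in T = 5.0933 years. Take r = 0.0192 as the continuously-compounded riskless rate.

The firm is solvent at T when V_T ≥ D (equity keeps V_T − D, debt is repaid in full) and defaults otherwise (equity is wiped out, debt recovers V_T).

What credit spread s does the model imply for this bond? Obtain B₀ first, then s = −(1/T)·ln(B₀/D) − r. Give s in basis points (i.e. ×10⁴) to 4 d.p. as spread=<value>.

spread=356.1632

d₁ = [ln(V₀/D) + (r + σ²/2)T] / (σ√T)
   = [ln(592.8416/277.6204) + (0.0192 + 0.5·0.4562²)·5.0933] / (0.4562·√5.0933)
   = [0.758673 + 0.627796] / 1.029568 = 1.346651
d₂ = d₁ − σ√T = 1.346651 − 1.029568 = 0.317084
N(d₁) = 0.910954,  N(d₂) = 0.624410,  e^(−rT) = 0.906838
E₀ = V₀·N(d₁) − D·e^(−rT)·N(d₂)
   = 592.8416·0.910954 − 277.6204·0.906838·0.624410 = 382.851847
B₀ = V₀ − E₀ = 592.8416 − 382.851847 = 209.989753
spread = −(1/T)·ln(B₀/D) − r = −(1/5.0933)·ln(209.989753/277.6204) − 0.0192 = 0.03561632
in basis points: 0.03561632 × 10⁴ = 356.1632 bp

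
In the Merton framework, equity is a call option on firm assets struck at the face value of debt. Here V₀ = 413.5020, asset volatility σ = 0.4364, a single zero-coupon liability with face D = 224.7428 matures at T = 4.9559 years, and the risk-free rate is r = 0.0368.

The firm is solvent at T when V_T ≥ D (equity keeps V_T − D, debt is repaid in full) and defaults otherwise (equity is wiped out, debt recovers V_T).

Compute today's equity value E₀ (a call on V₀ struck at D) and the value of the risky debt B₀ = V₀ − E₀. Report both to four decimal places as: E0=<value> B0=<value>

d₁ = [ln(V₀/D) + (r + σ²/2)T] / (σ√T)
   = [ln(413.5020/224.7428) + (0.0368 + 0.5·0.4364²)·4.9559] / (0.4364·√4.9559)
   = [0.609706 + 0.654290] / 0.971507 = 1.301067
d₂ = d₁ − σ√T = 1.301067 − 0.971507 = 0.329560
N(d₁) = 0.903382,  N(d₂) = 0.629134,  e^(−rT) = 0.833287
E₀ = V₀·N(d₁) − D·e^(−rT)·N(d₂)
   = 413.5020·0.903382 − 224.7428·0.833287·0.629134 = 255.729183
B₀ = V₀ − E₀ = 413.5020 − 255.729183 = 157.772817

E0=255.7292 B0=157.7728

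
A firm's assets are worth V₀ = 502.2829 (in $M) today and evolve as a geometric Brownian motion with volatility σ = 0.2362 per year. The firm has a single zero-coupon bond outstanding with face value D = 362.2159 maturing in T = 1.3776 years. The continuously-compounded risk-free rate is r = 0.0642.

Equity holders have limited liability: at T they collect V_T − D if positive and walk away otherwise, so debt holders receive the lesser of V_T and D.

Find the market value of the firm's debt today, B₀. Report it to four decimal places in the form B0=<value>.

d₁ = [ln(V₀/D) + (r + σ²/2)T] / (σ√T)
   = [ln(502.2829/362.2159) + (0.0642 + 0.5·0.2362²)·1.3776] / (0.2362·√1.3776)
   = [0.326923 + 0.126870] / 0.277231 = 1.636880
d₂ = d₁ − σ√T = 1.636880 − 0.277231 = 1.359649
N(d₁) = 0.949172,  N(d₂) = 0.913029,  e^(−rT) = 0.915356
E₀ = V₀·N(d₁) − D·e^(−rT)·N(d₂)
   = 502.2829·0.949172 − 362.2159·0.915356·0.913029 = 174.032018
B₀ = V₀ − E₀ = 502.2829 − 174.032018 = 328.250882

B0=328.2509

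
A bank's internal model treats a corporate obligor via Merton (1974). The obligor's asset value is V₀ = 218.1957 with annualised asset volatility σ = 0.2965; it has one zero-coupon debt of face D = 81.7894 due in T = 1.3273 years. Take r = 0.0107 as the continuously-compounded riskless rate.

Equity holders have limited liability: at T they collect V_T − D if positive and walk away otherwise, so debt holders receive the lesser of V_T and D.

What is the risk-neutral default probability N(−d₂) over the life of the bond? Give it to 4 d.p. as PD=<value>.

PD=0.0030

d₁ = [ln(V₀/D) + (r + σ²/2)T] / (σ√T)
   = [ln(218.1957/81.7894) + (0.0107 + 0.5·0.2965²)·1.3273] / (0.2965·√1.3273)
   = [0.981245 + 0.072545] / 0.341593 = 3.084926
d₂ = d₁ − σ√T = 3.084926 − 0.341593 = 2.743333
risk-neutral PD = N(−d₂) = N(-2.743333) = 0.003041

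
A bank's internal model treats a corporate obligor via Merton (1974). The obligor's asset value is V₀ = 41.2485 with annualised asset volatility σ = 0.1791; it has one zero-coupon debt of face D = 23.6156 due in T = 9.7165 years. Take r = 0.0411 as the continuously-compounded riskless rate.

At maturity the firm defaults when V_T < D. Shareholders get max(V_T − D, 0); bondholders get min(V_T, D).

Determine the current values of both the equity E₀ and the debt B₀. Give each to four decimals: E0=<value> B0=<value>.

d₁ = [ln(V₀/D) + (r + σ²/2)T] / (σ√T)
   = [ln(41.2485/23.6156) + (0.0411 + 0.5·0.1791²)·9.7165] / (0.1791·√9.7165)
   = [0.557707 + 0.555185] / 0.558278 = 1.993438
d₂ = d₁ − σ√T = 1.993438 − 0.558278 = 1.435160
N(d₁) = 0.976893,  N(d₂) = 0.924379,  e^(−rT) = 0.670757
E₀ = V₀·N(d₁) − D·e^(−rT)·N(d₂)
   = 41.2485·0.976893 − 23.6156·0.670757·0.924379 = 25.652907
B₀ = V₀ − E₀ = 41.2485 − 25.652907 = 15.595593

E0=25.6529 B0=15.5956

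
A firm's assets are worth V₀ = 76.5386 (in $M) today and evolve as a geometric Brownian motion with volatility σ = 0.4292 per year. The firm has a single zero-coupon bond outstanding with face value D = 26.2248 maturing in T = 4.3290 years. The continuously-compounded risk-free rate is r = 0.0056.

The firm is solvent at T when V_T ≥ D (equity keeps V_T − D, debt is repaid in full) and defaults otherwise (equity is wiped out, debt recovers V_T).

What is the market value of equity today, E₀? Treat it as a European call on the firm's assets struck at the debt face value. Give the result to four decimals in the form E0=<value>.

E0=52.9044

d₁ = [ln(V₀/D) + (r + σ²/2)T] / (σ√T)
   = [ln(76.5386/26.2248) + (0.0056 + 0.5·0.4292²)·4.3290] / (0.4292·√4.3290)
   = [1.071090 + 0.422971] / 0.893004 = 1.673072
d₂ = d₁ − σ√T = 1.673072 − 0.893004 = 0.780068
N(d₁) = 0.952843,  N(d₂) = 0.782325,  e^(−rT) = 0.976049
E₀ = V₀·N(d₁) − D·e^(−rT)·N(d₂)
   = 76.5386·0.952843 − 26.2248·0.976049·0.782325 = 52.904383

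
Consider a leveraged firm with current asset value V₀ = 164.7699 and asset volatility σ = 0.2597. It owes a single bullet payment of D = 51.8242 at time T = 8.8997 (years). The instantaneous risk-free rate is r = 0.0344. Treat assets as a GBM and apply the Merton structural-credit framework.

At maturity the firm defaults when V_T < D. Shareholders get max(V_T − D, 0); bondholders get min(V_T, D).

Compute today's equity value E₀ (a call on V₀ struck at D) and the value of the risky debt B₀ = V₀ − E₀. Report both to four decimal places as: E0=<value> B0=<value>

E0=127.2738 B0=37.4961

d₁ = [ln(V₀/D) + (r + σ²/2)T] / (σ√T)
   = [ln(164.7699/51.8242) + (0.0344 + 0.5·0.2597²)·8.8997] / (0.2597·√8.8997)
   = [1.156693 + 0.606266] / 0.774747 = 2.275529
d₂ = d₁ − σ√T = 2.275529 − 0.774747 = 1.500783
N(d₁) = 0.988563,  N(d₂) = 0.933294,  e^(−rT) = 0.736276
E₀ = V₀·N(d₁) − D·e^(−rT)·N(d₂)
   = 164.7699·0.988563 − 51.8242·0.736276·0.933294 = 127.273767
B₀ = V₀ − E₀ = 164.7699 − 127.273767 = 37.496133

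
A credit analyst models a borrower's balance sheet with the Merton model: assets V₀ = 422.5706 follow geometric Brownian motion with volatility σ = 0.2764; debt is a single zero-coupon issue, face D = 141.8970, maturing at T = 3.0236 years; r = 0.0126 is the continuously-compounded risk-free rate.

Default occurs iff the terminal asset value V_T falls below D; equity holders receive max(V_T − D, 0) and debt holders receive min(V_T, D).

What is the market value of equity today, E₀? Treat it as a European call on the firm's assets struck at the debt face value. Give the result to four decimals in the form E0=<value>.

d₁ = [ln(V₀/D) + (r + σ²/2)T] / (σ√T)
   = [ln(422.5706/141.8970) + (0.0126 + 0.5·0.2764²)·3.0236] / (0.2764·√3.0236)
   = [1.091255 + 0.153594] / 0.480618 = 2.590100
d₂ = d₁ − σ√T = 2.590100 − 0.480618 = 2.109482
N(d₁) = 0.995203,  N(d₂) = 0.982549,  e^(−rT) = 0.962619
E₀ = V₀·N(d₁) − D·e^(−rT)·N(d₂)
   = 422.5706·0.995203 − 141.8970·0.962619·0.982549 = 286.334330

E0=286.3343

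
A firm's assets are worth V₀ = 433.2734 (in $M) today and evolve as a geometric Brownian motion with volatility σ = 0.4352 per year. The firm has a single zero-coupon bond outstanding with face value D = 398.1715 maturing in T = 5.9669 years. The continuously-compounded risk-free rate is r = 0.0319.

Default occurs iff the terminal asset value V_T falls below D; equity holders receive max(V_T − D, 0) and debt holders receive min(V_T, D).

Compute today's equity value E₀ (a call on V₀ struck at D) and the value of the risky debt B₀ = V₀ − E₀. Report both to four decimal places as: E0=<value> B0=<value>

E0=211.0607 B0=222.2127

d₁ = [ln(V₀/D) + (r + σ²/2)T] / (σ√T)
   = [ln(433.2734/398.1715) + (0.0319 + 0.5·0.4352²)·5.9669] / (0.4352·√5.9669)
   = [0.084486 + 0.755407] / 1.063073 = 0.790061
d₂ = d₁ − σ√T = 0.790061 − 1.063073 = -0.273012
N(d₁) = 0.785254,  N(d₂) = 0.392422,  e^(−rT) = 0.826675
E₀ = V₀·N(d₁) − D·e^(−rT)·N(d₂)
   = 433.2734·0.785254 − 398.1715·0.826675·0.392422 = 211.060748
B₀ = V₀ − E₀ = 433.2734 − 211.060748 = 222.212652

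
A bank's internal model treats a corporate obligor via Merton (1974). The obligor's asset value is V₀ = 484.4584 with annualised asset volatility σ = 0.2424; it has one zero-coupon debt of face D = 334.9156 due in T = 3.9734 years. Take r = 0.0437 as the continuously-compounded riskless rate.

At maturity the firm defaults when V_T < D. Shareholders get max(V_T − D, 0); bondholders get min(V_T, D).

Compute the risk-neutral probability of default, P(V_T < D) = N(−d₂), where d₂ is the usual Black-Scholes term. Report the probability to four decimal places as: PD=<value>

PD=0.1890

d₁ = [ln(V₀/D) + (r + σ²/2)T] / (σ√T)
   = [ln(484.4584/334.9156) + (0.0437 + 0.5·0.2424²)·3.9734] / (0.2424·√3.9734)
   = [0.369153 + 0.290372] / 0.483185 = 1.364952
d₂ = d₁ − σ√T = 1.364952 − 0.483185 = 0.881766
risk-neutral PD = N(−d₂) = N(-0.881766) = 0.188952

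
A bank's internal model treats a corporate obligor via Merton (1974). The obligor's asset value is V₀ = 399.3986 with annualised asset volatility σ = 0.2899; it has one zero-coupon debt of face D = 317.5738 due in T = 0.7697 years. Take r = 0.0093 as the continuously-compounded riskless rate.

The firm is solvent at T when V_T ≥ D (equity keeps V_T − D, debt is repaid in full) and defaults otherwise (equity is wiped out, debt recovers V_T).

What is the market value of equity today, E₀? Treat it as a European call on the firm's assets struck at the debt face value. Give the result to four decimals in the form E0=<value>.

d₁ = [ln(V₀/D) + (r + σ²/2)T] / (σ√T)
   = [ln(399.3986/317.5738) + (0.0093 + 0.5·0.2899²)·0.7697] / (0.2899·√0.7697)
   = [0.229250 + 0.039502] / 0.254337 = 1.056676
d₂ = d₁ − σ√T = 1.056676 − 0.254337 = 0.802339
N(d₁) = 0.854670,  N(d₂) = 0.788822,  e^(−rT) = 0.992867
E₀ = V₀·N(d₁) − D·e^(−rT)·N(d₂)
   = 399.3986·0.854670 − 317.5738·0.992867·0.788822 = 92.631808

E0=92.6318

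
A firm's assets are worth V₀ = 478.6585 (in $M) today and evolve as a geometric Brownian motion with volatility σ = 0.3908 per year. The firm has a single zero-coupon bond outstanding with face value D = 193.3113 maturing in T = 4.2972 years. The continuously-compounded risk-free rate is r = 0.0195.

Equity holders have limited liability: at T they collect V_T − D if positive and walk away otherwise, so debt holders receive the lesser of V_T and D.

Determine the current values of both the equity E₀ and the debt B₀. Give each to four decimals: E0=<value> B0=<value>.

E0=312.8569 B0=165.8016

d₁ = [ln(V₀/D) + (r + σ²/2)T] / (σ√T)
   = [ln(478.6585/193.3113) + (0.0195 + 0.5·0.3908²)·4.2972] / (0.3908·√4.2972)
   = [0.906686 + 0.411940] / 0.810116 = 1.627699
d₂ = d₁ − σ√T = 1.627699 − 0.810116 = 0.817582
N(d₁) = 0.948206,  N(d₂) = 0.793202,  e^(−rT) = 0.919619
E₀ = V₀·N(d₁) − D·e^(−rT)·N(d₂)
   = 478.6585·0.948206 − 193.3113·0.919619·0.793202 = 312.856885
B₀ = V₀ − E₀ = 478.6585 − 312.856885 = 165.801615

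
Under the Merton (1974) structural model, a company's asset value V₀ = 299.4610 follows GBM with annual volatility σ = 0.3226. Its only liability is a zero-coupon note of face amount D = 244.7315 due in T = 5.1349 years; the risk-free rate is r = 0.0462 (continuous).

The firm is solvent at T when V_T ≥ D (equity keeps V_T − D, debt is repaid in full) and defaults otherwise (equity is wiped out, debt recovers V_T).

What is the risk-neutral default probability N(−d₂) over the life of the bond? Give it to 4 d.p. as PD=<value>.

d₁ = [ln(V₀/D) + (r + σ²/2)T] / (σ√T)
   = [ln(299.4610/244.7315) + (0.0462 + 0.5·0.3226²)·5.1349] / (0.3226·√5.1349)
   = [0.201823 + 0.504429] / 0.731022 = 0.966115
d₂ = d₁ − σ√T = 0.966115 − 0.731022 = 0.235093
risk-neutral PD = N(−d₂) = N(-0.235093) = 0.407068

PD=0.4071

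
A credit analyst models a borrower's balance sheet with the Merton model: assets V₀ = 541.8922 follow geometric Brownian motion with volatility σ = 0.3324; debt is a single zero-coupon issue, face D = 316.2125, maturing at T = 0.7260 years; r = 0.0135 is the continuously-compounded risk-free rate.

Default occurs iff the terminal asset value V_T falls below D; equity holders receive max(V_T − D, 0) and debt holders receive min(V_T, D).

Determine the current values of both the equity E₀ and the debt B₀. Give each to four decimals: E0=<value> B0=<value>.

E0=229.9271 B0=311.9651

d₁ = [ln(V₀/D) + (r + σ²/2)T] / (σ√T)
   = [ln(541.8922/316.2125) + (0.0135 + 0.5·0.3324²)·0.7260] / (0.3324·√0.7260)
   = [0.538653 + 0.049909] / 0.283224 = 2.078081
d₂ = d₁ − σ√T = 2.078081 − 0.283224 = 1.794857
N(d₁) = 0.981149,  N(d₂) = 0.963662,  e^(−rT) = 0.990247
E₀ = V₀·N(d₁) − D·e^(−rT)·N(d₂)
   = 541.8922·0.981149 − 316.2125·0.990247·0.963662 = 229.927104
B₀ = V₀ − E₀ = 541.8922 − 229.927104 = 311.965096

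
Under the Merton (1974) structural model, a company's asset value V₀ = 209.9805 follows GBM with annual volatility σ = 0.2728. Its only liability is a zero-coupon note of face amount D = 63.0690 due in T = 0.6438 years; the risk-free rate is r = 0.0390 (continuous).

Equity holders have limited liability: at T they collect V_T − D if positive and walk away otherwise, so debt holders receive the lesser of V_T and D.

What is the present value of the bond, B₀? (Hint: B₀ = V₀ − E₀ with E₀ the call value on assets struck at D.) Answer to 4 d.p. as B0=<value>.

B0=61.5052

d₁ = [ln(V₀/D) + (r + σ²/2)T] / (σ√T)
   = [ln(209.9805/63.0690) + (0.0390 + 0.5·0.2728²)·0.6438] / (0.2728·√0.6438)
   = [1.202785 + 0.049064] / 0.218887 = 5.719159
d₂ = d₁ − σ√T = 5.719159 − 0.218887 = 5.500272
N(d₁) = 1.000000,  N(d₂) = 1.000000,  e^(−rT) = 0.975204
E₀ = V₀·N(d₁) − D·e^(−rT)·N(d₂)
   = 209.9805·1.000000 − 63.0690·0.975204·1.000000 = 148.475334
B₀ = V₀ − E₀ = 209.9805 − 148.475334 = 61.505166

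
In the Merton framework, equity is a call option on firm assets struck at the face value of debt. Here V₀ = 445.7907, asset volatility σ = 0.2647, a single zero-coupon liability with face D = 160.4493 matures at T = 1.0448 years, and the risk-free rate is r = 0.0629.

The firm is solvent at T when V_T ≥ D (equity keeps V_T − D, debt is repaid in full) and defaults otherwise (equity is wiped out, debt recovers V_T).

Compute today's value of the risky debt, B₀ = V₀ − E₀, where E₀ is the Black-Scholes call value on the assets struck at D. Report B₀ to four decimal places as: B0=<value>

B0=150.2435

d₁ = [ln(V₀/D) + (r + σ²/2)T] / (σ√T)
   = [ln(445.7907/160.4493) + (0.0629 + 0.5·0.2647²)·1.0448] / (0.2647·√1.0448)
   = [1.021872 + 0.102320] / 0.270564 = 4.154990
d₂ = d₁ − σ√T = 4.154990 − 0.270564 = 3.884426
N(d₁) = 0.999984,  N(d₂) = 0.999949,  e^(−rT) = 0.936395
E₀ = V₀·N(d₁) − D·e^(−rT)·N(d₂)
   = 445.7907·0.999984 − 160.4493·0.936395·0.999949 = 295.547238
B₀ = V₀ − E₀ = 445.7907 − 295.547238 = 150.243462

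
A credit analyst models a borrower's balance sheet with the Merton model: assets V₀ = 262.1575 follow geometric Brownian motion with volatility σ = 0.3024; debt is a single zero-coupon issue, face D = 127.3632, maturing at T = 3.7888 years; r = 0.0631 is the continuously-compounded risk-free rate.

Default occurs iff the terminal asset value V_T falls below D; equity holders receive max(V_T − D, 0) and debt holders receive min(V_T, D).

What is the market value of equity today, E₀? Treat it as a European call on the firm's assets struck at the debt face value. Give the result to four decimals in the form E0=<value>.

E0=163.8655

d₁ = [ln(V₀/D) + (r + σ²/2)T] / (σ√T)
   = [ln(262.1575/127.3632) + (0.0631 + 0.5·0.3024²)·3.7888] / (0.3024·√3.7888)
   = [0.721903 + 0.412308] / 0.588617 = 1.926909
d₂ = d₁ − σ√T = 1.926909 − 0.588617 = 1.338292
N(d₁) = 0.973004,  N(d₂) = 0.909599,  e^(−rT) = 0.787357
E₀ = V₀·N(d₁) − D·e^(−rT)·N(d₂)
   = 262.1575·0.973004 − 127.3632·0.787357·0.909599 = 163.865502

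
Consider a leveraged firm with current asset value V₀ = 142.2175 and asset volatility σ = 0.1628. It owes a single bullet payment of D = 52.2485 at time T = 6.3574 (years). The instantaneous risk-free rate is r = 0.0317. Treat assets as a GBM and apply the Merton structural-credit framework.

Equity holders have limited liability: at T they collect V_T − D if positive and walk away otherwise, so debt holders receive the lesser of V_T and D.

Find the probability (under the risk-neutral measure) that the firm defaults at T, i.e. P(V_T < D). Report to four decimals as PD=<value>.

PD=0.0032

d₁ = [ln(V₀/D) + (r + σ²/2)T] / (σ√T)
   = [ln(142.2175/52.2485) + (0.0317 + 0.5·0.1628²)·6.3574] / (0.1628·√6.3574)
   = [1.001346 + 0.285777] / 0.410482 = 3.135640
d₂ = d₁ − σ√T = 3.135640 − 0.410482 = 2.725157
risk-neutral PD = N(−d₂) = N(-2.725157) = 0.003214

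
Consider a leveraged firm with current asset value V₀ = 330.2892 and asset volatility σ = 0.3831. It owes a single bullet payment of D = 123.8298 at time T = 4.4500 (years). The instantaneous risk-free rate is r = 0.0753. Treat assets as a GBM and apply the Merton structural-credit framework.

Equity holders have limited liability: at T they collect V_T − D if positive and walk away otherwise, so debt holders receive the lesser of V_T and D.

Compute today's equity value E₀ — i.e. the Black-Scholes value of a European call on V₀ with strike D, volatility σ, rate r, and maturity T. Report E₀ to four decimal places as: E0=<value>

E0=244.5428

d₁ = [ln(V₀/D) + (r + σ²/2)T] / (σ√T)
   = [ln(330.2892/123.8298) + (0.0753 + 0.5·0.3831²)·4.4500] / (0.3831·√4.4500)
   = [0.981061 + 0.661638] / 0.808150 = 2.032665
d₂ = d₁ − σ√T = 2.032665 − 0.808150 = 1.224515
N(d₁) = 0.978957,  N(d₂) = 0.889621,  e^(−rT) = 0.715277
E₀ = V₀·N(d₁) − D·e^(−rT)·N(d₂)
   = 330.2892·0.978957 − 123.8298·0.715277·0.889621 = 244.542784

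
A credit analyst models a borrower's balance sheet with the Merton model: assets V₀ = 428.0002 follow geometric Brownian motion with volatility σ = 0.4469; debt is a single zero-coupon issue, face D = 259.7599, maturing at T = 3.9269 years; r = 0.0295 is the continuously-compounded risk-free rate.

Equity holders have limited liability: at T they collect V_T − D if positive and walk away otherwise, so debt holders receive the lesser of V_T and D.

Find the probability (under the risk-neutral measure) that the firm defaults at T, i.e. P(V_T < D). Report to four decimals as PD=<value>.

PD=0.4006

d₁ = [ln(V₀/D) + (r + σ²/2)T] / (σ√T)
   = [ln(428.0002/259.7599) + (0.0295 + 0.5·0.4469²)·3.9269] / (0.4469·√3.9269)
   = [0.499366 + 0.507983] / 0.885595 = 1.137482
d₂ = d₁ − σ√T = 1.137482 − 0.885595 = 0.251887
risk-neutral PD = N(−d₂) = N(-0.251887) = 0.400564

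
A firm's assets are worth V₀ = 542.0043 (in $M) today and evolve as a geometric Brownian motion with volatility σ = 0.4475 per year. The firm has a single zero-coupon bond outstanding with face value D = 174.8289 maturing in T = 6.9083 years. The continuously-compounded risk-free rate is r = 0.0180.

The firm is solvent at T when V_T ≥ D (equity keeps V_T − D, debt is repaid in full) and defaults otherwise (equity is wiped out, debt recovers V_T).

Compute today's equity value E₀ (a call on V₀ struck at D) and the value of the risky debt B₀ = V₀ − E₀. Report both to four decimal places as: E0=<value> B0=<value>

d₁ = [ln(V₀/D) + (r + σ²/2)T] / (σ√T)
   = [ln(542.0043/174.8289) + (0.0180 + 0.5·0.4475²)·6.9083] / (0.4475·√6.9083)
   = [1.131466 + 0.816065] / 1.176193 = 1.655792
d₂ = d₁ − σ√T = 1.655792 − 1.176193 = 0.479598
N(d₁) = 0.951118,  N(d₂) = 0.684244,  e^(−rT) = 0.883071
E₀ = V₀·N(d₁) − D·e^(−rT)·N(d₂)
   = 542.0043·0.951118 − 174.8289·0.883071·0.684244 = 409.872159
B₀ = V₀ − E₀ = 542.0043 − 409.872159 = 132.132141

E0=409.8722 B0=132.1321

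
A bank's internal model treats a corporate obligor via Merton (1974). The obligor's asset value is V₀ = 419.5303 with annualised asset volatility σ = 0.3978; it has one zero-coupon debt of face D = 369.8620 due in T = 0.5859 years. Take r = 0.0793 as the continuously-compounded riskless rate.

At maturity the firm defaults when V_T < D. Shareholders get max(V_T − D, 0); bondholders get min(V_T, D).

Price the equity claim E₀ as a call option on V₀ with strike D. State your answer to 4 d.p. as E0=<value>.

d₁ = [ln(V₀/D) + (r + σ²/2)T] / (σ√T)
   = [ln(419.5303/369.8620) + (0.0793 + 0.5·0.3978²)·0.5859] / (0.3978·√0.5859)
   = [0.126006 + 0.092820] / 0.304492 = 0.718657
d₂ = d₁ − σ√T = 0.718657 − 0.304492 = 0.414164
N(d₁) = 0.763824,  N(d₂) = 0.660623,  e^(−rT) = 0.954601
E₀ = V₀·N(d₁) − D·e^(−rT)·N(d₂)
   = 419.5303·0.763824 − 369.8620·0.954601·0.660623 = 87.200610

E0=87.2006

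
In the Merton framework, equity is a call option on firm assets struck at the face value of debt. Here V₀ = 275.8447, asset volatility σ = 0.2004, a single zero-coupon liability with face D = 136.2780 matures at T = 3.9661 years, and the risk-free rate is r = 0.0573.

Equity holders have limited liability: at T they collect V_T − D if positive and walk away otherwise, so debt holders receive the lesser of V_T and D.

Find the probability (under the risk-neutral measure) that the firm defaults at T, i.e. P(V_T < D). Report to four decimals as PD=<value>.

PD=0.0163

d₁ = [ln(V₀/D) + (r + σ²/2)T] / (σ√T)
   = [ln(275.8447/136.2780) + (0.0573 + 0.5·0.2004²)·3.9661] / (0.2004·√3.9661)
   = [0.705141 + 0.306897] / 0.399098 = 2.535814
d₂ = d₁ − σ√T = 2.535814 − 0.399098 = 2.136716
risk-neutral PD = N(−d₂) = N(-2.136716) = 0.016311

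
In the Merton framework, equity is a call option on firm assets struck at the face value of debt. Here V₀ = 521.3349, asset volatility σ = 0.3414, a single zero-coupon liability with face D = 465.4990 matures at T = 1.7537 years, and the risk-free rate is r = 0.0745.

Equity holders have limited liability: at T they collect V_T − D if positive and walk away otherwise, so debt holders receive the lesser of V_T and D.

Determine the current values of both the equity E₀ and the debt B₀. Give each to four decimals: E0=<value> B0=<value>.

E0=151.1145 B0=370.2204

d₁ = [ln(V₀/D) + (r + σ²/2)T] / (σ√T)
   = [ln(521.3349/465.4990) + (0.0745 + 0.5·0.3414²)·1.7537] / (0.3414·√1.7537)
   = [0.113283 + 0.232851] / 0.452107 = 0.765601
d₂ = d₁ − σ√T = 0.765601 − 0.452107 = 0.313494
N(d₁) = 0.778043,  N(d₂) = 0.623047,  e^(−rT) = 0.877524
E₀ = V₀·N(d₁) − D·e^(−rT)·N(d₂)
   = 521.3349·0.778043 − 465.4990·0.877524·0.623047 = 151.114499
B₀ = V₀ − E₀ = 521.3349 − 151.114499 = 370.220401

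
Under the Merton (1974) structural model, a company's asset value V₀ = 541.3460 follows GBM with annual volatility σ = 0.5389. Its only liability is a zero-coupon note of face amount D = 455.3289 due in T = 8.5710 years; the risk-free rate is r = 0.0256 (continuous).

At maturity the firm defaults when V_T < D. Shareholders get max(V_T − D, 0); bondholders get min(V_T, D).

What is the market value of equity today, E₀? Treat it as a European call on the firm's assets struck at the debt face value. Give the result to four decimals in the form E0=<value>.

d₁ = [ln(V₀/D) + (r + σ²/2)T] / (σ√T)
   = [ln(541.3460/455.3289) + (0.0256 + 0.5·0.5389²)·8.5710] / (0.5389·√8.5710)
   = [0.173039 + 1.463983] / 1.577698 = 1.037602
d₂ = d₁ − σ√T = 1.037602 − 1.577698 = -0.540097
N(d₁) = 0.850272,  N(d₂) = 0.294565,  e^(−rT) = 0.802986
E₀ = V₀·N(d₁) − D·e^(−rT)·N(d₂)
   = 541.3460·0.850272 − 455.3289·0.802986·0.294565 = 352.591683

E0=352.5917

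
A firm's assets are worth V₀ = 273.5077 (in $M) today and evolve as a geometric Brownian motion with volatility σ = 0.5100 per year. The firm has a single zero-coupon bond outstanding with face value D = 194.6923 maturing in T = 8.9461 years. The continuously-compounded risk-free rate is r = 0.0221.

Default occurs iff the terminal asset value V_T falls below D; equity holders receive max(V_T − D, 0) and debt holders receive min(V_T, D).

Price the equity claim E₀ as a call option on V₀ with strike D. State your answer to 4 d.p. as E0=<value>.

E0=182.8477

d₁ = [ln(V₀/D) + (r + σ²/2)T] / (σ√T)
   = [ln(273.5077/194.6923) + (0.0221 + 0.5·0.5100²)·8.9461] / (0.5100·√8.9461)
   = [0.339909 + 1.361149] / 1.525412 = 1.115147
d₂ = d₁ − σ√T = 1.115147 − 1.525412 = -0.410264
N(d₁) = 0.867606,  N(d₂) = 0.340806,  e^(−rT) = 0.820609
E₀ = V₀·N(d₁) − D·e^(−rT)·N(d₂)
   = 273.5077·0.867606 − 194.6923·0.820609·0.340806 = 182.847729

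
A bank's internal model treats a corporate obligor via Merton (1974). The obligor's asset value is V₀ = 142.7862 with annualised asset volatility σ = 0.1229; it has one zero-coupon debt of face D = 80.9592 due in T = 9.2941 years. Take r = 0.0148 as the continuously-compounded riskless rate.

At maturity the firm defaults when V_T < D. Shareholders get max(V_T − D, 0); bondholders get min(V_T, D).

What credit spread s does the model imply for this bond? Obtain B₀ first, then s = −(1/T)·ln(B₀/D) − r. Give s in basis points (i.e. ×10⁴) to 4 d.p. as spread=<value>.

d₁ = [ln(V₀/D) + (r + σ²/2)T] / (σ√T)
   = [ln(142.7862/80.9592) + (0.0148 + 0.5·0.1229²)·9.2941] / (0.1229·√9.2941)
   = [0.567403 + 0.207744] / 0.374676 = 2.068847
d₂ = d₁ − σ√T = 2.068847 − 0.374676 = 1.694171
N(d₁) = 0.980720,  N(d₂) = 0.954884,  e^(−rT) = 0.871488
E₀ = V₀·N(d₁) − D·e^(−rT)·N(d₂)
   = 142.7862·0.980720 − 80.9592·0.871488·0.954884 = 72.661429
B₀ = V₀ − E₀ = 142.7862 − 72.661429 = 70.124771
spread = −(1/T)·ln(B₀/D) − r = −(1/9.2941)·ln(70.124771/80.9592) − 0.0148 = 0.00065811
in basis points: 0.00065811 × 10⁴ = 6.5811 bp

spread=6.5811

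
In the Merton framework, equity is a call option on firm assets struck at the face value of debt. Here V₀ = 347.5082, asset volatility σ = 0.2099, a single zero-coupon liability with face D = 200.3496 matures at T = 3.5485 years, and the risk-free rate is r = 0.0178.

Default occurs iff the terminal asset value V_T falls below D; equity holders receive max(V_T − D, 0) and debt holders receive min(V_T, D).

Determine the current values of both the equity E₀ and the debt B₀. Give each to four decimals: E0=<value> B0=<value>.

d₁ = [ln(V₀/D) + (r + σ²/2)T] / (σ√T)
   = [ln(347.5082/200.3496) + (0.0178 + 0.5·0.2099²)·3.5485] / (0.2099·√3.5485)
   = [0.550724 + 0.141333] / 0.395398 = 1.750280
d₂ = d₁ − σ√T = 1.750280 − 0.395398 = 1.354881
N(d₁) = 0.959965,  N(d₂) = 0.912272,  e^(−rT) = 0.938790
E₀ = V₀·N(d₁) − D·e^(−rT)·N(d₂)
   = 347.5082·0.959965 − 200.3496·0.938790·0.912272 = 162.009835
B₀ = V₀ − E₀ = 347.5082 − 162.009835 = 185.498365

E0=162.0098 B0=185.4984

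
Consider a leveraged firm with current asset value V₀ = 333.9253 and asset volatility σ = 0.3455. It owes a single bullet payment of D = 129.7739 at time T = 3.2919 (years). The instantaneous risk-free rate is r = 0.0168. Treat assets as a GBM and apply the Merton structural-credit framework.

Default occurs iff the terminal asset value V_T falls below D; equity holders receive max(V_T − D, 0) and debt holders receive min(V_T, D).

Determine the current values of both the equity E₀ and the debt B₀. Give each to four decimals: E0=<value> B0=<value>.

d₁ = [ln(V₀/D) + (r + σ²/2)T] / (σ√T)
   = [ln(333.9253/129.7739) + (0.0168 + 0.5·0.3455²)·3.2919] / (0.3455·√3.2919)
   = [0.945124 + 0.251781] / 0.626861 = 1.909362
d₂ = d₁ − σ√T = 1.909362 − 0.626861 = 1.282501
N(d₁) = 0.971892,  N(d₂) = 0.900167,  e^(−rT) = 0.946198
E₀ = V₀·N(d₁) − D·e^(−rT)·N(d₂)
   = 333.9253·0.971892 − 129.7739·0.946198·0.900167 = 214.006412
B₀ = V₀ − E₀ = 333.9253 − 214.006412 = 119.918888

E0=214.0064 B0=119.9189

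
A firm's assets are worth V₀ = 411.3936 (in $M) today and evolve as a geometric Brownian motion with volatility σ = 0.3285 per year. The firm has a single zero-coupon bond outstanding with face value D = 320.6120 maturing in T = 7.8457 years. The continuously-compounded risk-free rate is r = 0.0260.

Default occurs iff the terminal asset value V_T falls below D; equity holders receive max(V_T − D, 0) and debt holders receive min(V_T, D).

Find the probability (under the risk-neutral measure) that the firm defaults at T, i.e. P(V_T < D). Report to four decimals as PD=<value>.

d₁ = [ln(V₀/D) + (r + σ²/2)T] / (σ√T)
   = [ln(411.3936/320.6120) + (0.0260 + 0.5·0.3285²)·7.8457] / (0.3285·√7.8457)
   = [0.249319 + 0.627312] / 0.920134 = 0.952720
d₂ = d₁ − σ√T = 0.952720 − 0.920134 = 0.032586
risk-neutral PD = N(−d₂) = N(-0.032586) = 0.487002

PD=0.4870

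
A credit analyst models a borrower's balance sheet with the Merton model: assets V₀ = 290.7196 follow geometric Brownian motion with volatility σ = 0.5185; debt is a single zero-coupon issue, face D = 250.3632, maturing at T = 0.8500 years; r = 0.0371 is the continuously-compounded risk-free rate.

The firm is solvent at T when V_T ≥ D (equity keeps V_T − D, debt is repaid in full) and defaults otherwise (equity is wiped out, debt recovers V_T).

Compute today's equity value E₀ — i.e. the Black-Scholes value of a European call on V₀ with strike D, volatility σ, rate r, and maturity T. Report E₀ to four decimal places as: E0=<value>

d₁ = [ln(V₀/D) + (r + σ²/2)T] / (σ√T)
   = [ln(290.7196/250.3632) + (0.0371 + 0.5·0.5185²)·0.8500] / (0.5185·√0.8500)
   = [0.149447 + 0.145793] / 0.478033 = 0.617613
d₂ = d₁ − σ√T = 0.617613 − 0.478033 = 0.139579
N(d₁) = 0.731585,  N(d₂) = 0.555504,  e^(−rT) = 0.968957
E₀ = V₀·N(d₁) − D·e^(−rT)·N(d₂)
   = 290.7196·0.731585 − 250.3632·0.968957·0.555504 = 77.925673

E0=77.9257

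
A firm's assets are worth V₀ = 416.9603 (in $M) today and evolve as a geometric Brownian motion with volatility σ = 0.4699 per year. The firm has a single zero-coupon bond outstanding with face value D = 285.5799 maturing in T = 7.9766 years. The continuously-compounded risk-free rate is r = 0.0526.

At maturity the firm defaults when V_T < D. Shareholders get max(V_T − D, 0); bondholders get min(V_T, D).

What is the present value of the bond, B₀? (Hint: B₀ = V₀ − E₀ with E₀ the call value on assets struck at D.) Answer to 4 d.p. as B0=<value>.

B0=132.1301

d₁ = [ln(V₀/D) + (r + σ²/2)T] / (σ√T)
   = [ln(416.9603/285.5799) + (0.0526 + 0.5·0.4699²)·7.9766] / (0.4699·√7.9766)
   = [0.378469 + 1.300210] / 1.327133 = 1.264892
d₂ = d₁ − σ√T = 1.264892 − 1.327133 = -0.062241
N(d₁) = 0.897045,  N(d₂) = 0.475185,  e^(−rT) = 0.657330
E₀ = V₀·N(d₁) − D·e^(−rT)·N(d₂)
   = 416.9603·0.897045 − 285.5799·0.657330·0.475185 = 284.830200
B₀ = V₀ − E₀ = 416.9603 − 284.830200 = 132.130100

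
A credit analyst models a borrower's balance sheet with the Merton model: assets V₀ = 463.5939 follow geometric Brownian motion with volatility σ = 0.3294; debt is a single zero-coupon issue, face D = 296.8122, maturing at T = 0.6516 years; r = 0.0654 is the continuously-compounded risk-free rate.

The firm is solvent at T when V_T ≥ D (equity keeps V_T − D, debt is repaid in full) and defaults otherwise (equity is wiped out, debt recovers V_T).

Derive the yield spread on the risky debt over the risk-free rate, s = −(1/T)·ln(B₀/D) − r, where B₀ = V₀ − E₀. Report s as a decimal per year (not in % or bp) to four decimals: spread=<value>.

spread=0.0067

d₁ = [ln(V₀/D) + (r + σ²/2)T] / (σ√T)
   = [ln(463.5939/296.8122) + (0.0654 + 0.5·0.3294²)·0.6516] / (0.3294·√0.6516)
   = [0.445909 + 0.077965] / 0.265897 = 1.970214
d₂ = d₁ − σ√T = 1.970214 − 0.265897 = 1.704316
N(d₁) = 0.975593,  N(d₂) = 0.955839,  e^(−rT) = 0.958281
E₀ = V₀·N(d₁) − D·e^(−rT)·N(d₂)
   = 463.5939·0.975593 − 296.8122·0.958281·0.955839 = 180.410305
B₀ = V₀ − E₀ = 463.5939 − 180.410305 = 283.183595
spread = −(1/T)·ln(B₀/D) − r = −(1/0.6516)·ln(283.183595/296.8122) − 0.0654 = 0.00673656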